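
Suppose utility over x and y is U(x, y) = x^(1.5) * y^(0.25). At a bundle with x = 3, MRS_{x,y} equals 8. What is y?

y = 4

MU_x = 1.5·√x·y^(0.25) and MU_y = 0.25·x^(1.5)·y^(-0.75).
MRS = MU_x/MU_y = (6)·y/x.
Substitute x = 3: MRS = y/0.5. Setting y/0.5 = 8 gives y = 8·0.5 = 4.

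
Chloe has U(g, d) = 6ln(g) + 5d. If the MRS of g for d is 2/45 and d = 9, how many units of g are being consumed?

g = 27

MU_g = 6/g, MU_d = 5.
MRS = 6/g ÷ 5.
MRS depends only on g: 1.2/g = 2/45 ⇒ g = 1.2/(2/45) = 27.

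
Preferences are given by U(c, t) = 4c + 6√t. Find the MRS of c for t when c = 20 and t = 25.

MRS = 20/3

MU_c = 4, MU_t = 6/(2√t).
MRS = 4 ÷ (6/(2√t)).
At (20, 25): MRS = 20/3.
The indifference curve has slope −20/3 at this bundle.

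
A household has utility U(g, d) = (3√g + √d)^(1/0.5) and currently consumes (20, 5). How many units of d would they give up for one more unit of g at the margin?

For CES with ρ = 0.5, MRS = (3/1)·√(d/g).
At (20, 5): MRS = 1.5.
So at (20, 5) the consumer would give up 1.5 units of d for one more unit of g.

MRS = 1.5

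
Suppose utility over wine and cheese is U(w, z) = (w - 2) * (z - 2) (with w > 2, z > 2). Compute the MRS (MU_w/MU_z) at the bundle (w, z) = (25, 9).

MU_w = (z−2), MU_z = (w−2).
MRS = (z−2)/(w−2).
At (25, 9): MRS = 7/23.
The indifference curve has slope −7/23 at this bundle.

MRS = 7/23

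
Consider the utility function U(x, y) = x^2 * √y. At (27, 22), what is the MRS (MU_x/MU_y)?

MU_x = 2·x·√y and MU_y = 0.5·x^2·y^(-0.5).
MRS = MU_x/MU_y = (4)·y/x.
At (27, 22): MRS = 88/27.
The indifference curve has slope −88/27 at this bundle.

MRS = 88/27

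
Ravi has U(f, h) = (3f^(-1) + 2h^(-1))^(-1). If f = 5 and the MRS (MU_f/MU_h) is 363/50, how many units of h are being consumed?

h = 11

For CES with ρ = -1, MRS = (3/2)·(h/f)^2.
Setting (3/2)·(h/5)^2 = 363/50 gives (h/5)^2 = 121/25, so h/5 = 2.2 and h = 11.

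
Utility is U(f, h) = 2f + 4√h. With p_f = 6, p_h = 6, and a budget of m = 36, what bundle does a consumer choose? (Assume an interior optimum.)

MU_f = 2, MU_h = 4/(2√h).
MRS = 2 ÷ (4/(2√h)).
Tangency: set MRS = p_f/p_h = 6/6 = 1.
MRS depends only on h: √h = 1 ⇒ √h = 1 ⇒ h* = 1.
From the budget, 6·f = 36 − 6·1 = 30, so f* = 5.

f* = 5, h* = 1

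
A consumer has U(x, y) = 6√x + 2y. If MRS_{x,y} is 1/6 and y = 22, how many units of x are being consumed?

MU_x = 6/(2√x), MU_y = 2.
MRS = 6/(2√x) ÷ 2.
MRS depends only on x: 1.5/√x = 1/6 ⇒ √x = 1.5/(1/6) = 9 ⇒ x = 81.

x = 81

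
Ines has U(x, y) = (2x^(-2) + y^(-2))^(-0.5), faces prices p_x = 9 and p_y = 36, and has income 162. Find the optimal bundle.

x* = 6, y* = 3

For CES with ρ = -2, MRS = (2/1)·(y/x)^3.
Tangency: set MRS = p_x/p_y = 9/36 = 0.25.
So (y/x)^3 = 0.125; taking the cube root, y/x = 0.5, i.e. y = 0.5·x.
Substitute into the budget 9·x + 36·y = 162: 27·x = 162, so x* = 6 and y* = 0.5·6 = 3.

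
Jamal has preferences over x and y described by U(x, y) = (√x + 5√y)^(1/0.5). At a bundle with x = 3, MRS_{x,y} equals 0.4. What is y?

y = 12

For CES with ρ = 0.5, MRS = (1/5)·√(y/x).
Setting (1/5)·√(y/3) = 0.4 gives √(y/3) = 2, so y/3 = 4 and y = 12.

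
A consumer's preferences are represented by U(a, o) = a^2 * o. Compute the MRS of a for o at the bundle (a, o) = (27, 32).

MRS = 64/27

MU_a = 2·a·o and MU_o = a^2.
MRS = MU_a/MU_o = (2/1)·o/a.
At (27, 32): MRS = 64/27.
The indifference curve has slope −64/27 at this bundle.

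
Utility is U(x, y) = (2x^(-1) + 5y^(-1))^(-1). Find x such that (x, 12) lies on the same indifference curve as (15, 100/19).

U depends on (x, y) only through S = 2x^(-1) + 5y^(-1), so equal utility means equal S. At (15, 100/19): S = 13/12.
With y = 12: 5·12^(-1) = 5/12, so 2x^(-1) = 13/12 − 5/12 = 2/3, i.e. x^(-1) = 1/3.
Hence x = 1/(1/3) = 3.
Check: U(3, 12) = 0.9231.

x = 3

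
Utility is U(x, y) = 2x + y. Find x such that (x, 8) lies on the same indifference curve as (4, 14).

U(4, 14) = 22.
Set U(x, 8) = 22 and solve.
2x + 8 = 22 ⇒ 2x = 14 ⇒ x = 7.
Check: U(7, 8) = 22.

x = 7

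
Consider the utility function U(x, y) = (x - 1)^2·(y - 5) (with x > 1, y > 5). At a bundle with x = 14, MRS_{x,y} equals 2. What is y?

y = 18

MU_x = 2·(x−1)·(y−5), MU_y = (x−1)^2.
MRS = (2/1)·(y−5)/(x−1).
Substitute x = 14: MRS = (y − 5)/6.5. Setting this equal to 2 gives y − 5 = 2·6.5 = 13, so y = 18.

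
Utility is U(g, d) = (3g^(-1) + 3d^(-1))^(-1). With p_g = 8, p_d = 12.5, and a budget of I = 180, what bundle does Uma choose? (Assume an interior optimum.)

For CES with ρ = -1, MRS = (d/g)^2.
Tangency: set MRS = p_g/p_d = 8/12.5 = 16/25.
So (d/g)^2 = 16/25; taking the square root, d/g = 0.8, i.e. d = 0.8·g.
Substitute into the budget 8·g + 12.5·d = 180: 18·g = 180, so g* = 10 and d* = 0.8·10 = 8.

g* = 10, d* = 8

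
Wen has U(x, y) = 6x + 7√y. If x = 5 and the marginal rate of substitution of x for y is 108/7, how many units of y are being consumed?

y = 81

MU_x = 6, MU_y = 7/(2√y).
MRS = 6 ÷ (7/(2√y)).
MRS depends only on y: (12/7)·√y = 108/7 ⇒ √y = (108/7)/(12/7) = 9 ⇒ y = 81.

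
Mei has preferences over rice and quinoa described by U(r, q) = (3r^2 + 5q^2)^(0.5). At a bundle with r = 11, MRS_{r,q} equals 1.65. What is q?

q = 4

For CES with ρ = 2, MRS = (3/5)·(q/r)^(-1).
Setting (3/5)·(q/11)^(-1) = 1.65 gives (q/11)^(-1) = 2.75, so q/11 = 4/11 and q = 4.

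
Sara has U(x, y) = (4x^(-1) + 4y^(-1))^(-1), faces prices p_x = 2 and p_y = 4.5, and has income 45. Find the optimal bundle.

x* = 9, y* = 6

For CES with ρ = -1, MRS = (y/x)^2.
Tangency: set MRS = p_x/p_y = 2/4.5 = 4/9.
So (y/x)^2 = 4/9; taking the square root, y/x = 2/3, i.e. y = (2/3)·x.
Substitute into the budget 2·x + 4.5·y = 45: 5·x = 45, so x* = 9 and y* = (2/3)·9 = 6.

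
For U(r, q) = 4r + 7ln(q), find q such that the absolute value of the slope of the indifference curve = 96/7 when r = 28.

MU_r = 4, MU_q = 7/q.
MRS = 4 ÷ (7/q).
MRS depends only on q: (4/7)·q = 96/7 ⇒ q = (96/7)/(4/7) = 24.

q = 24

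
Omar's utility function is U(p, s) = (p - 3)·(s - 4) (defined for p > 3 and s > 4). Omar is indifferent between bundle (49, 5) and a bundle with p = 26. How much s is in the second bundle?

U(49, 5) = 46.
Set U(26, s) = 46 and solve.
With p = 26: (26 − 3) = 23, so (s − 4) = 46/23 = 2.
So s = 4 + 2 = 6.
Check: U(26, 6) = 46.

s = 6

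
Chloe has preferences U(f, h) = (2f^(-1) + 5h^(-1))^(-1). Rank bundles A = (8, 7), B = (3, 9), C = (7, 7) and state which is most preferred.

Bundle A

Evaluate utility at each bundle:
U(A) = 1.037.
U(B) = 0.818.
U(C) = 1.000.
Highest utility is A, so A ≻ C ≻ B.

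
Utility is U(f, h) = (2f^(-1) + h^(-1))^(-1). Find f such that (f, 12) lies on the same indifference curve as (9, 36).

f = 12

U depends on (f, h) only through S = 2f^(-1) + h^(-1), so equal utility means equal S. At (9, 36): S = 0.25.
With h = 12: 12^(-1) = 1/12, so 2f^(-1) = 0.25 − 1/12 = 1/6, i.e. f^(-1) = 1/12.
Hence f = 1/(1/12) = 12.
Check: U(12, 12) = 4.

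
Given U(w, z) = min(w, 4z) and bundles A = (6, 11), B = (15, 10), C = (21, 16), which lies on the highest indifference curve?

Bundle C

Evaluate utility at each bundle:
U(A) = 6.
U(B) = 15.
U(C) = 21.
Highest utility is C, so C ≻ B ≻ A.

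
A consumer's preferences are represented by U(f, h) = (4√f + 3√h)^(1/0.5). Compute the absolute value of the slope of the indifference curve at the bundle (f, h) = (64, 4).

For CES with ρ = 0.5, MRS = (4/3)·√(h/f).
At (64, 4): MRS = 1/3.
So at (64, 4) the consumer would give up 1/3 units of h for one more unit of f.

MRS = 1/3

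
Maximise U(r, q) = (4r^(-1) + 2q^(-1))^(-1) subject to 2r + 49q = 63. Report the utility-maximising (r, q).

For CES with ρ = -1, MRS = (4/2)·(q/r)^2.
Tangency: set MRS = p_r/p_q = 2/49.
So (q/r)^2 = 1/49; taking the square root, q/r = 1/7, i.e. q = (1/7)·r.
Substitute into the budget 2·r + 49·q = 63: 9·r = 63, so r* = 7 and q* = (1/7)·7 = 1.

r* = 7, q* = 1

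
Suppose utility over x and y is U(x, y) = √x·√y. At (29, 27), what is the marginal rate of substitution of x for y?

MRS = 27/29

MU_x = 0.5·x^(-0.5)·√y and MU_y = 0.5·√x·y^(-0.5).
MRS = MU_x/MU_y = y/x.
At (29, 27): MRS = 27/29.
So at (29, 27) the consumer would give up 27/29 units of y for one more unit of x.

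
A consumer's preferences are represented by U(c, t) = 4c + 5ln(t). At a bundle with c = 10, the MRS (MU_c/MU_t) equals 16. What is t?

t = 20

MU_c = 4, MU_t = 5/t.
MRS = 4 ÷ (5/t).
MRS depends only on t: 0.8·t = 16 ⇒ t = 16/0.8 = 20.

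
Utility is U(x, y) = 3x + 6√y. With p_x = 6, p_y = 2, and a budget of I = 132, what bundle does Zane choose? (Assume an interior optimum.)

x* = 19, y* = 9

MU_x = 3, MU_y = 6/(2√y).
MRS = 3 ÷ (6/(2√y)).
Tangency: set MRS = p_x/p_y = 6/2 = 3.
MRS depends only on y: √y = 3 ⇒ √y = 3 ⇒ y* = 9.
From the budget, 6·x = 132 − 2·9 = 114, so x* = 19.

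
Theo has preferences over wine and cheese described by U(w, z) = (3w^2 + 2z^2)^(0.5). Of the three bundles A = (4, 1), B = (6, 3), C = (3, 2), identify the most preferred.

Evaluate utility at each bundle:
U(A) = 7.071.
U(B) = 11.225.
U(C) = 5.916.
Highest utility is B, so B ≻ A ≻ C.

Bundle B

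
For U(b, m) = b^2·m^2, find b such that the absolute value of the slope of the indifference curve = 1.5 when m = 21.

b = 14

MU_b = 2·b·m^2 and MU_m = 2·b^2·m.
MRS = MU_b/MU_m = m/b.
Substitute m = 21: MRS = 21/b. Setting 21/b = 1.5 gives b = 21/1.5 = 14.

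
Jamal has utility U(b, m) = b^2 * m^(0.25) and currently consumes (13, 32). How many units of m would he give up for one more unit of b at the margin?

MRS = 256/13

MU_b = 2·b·m^(0.25) and MU_m = 0.25·b^2·m^(-0.75).
MRS = MU_b/MU_m = (8)·m/b.
At (13, 32): MRS = 256/13.
So at (13, 32) the consumer would give up 256/13 units of m for one more unit of b.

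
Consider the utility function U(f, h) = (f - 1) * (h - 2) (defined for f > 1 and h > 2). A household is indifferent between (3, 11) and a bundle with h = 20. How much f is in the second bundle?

f = 2

U(3, 11) = 18.
Set U(f, 20) = 18 and solve.
With h = 20: (20 − 2) = 18, so (f − 1) = 18/18 = 1.
So f = 1 + 1 = 2.
Check: U(2, 20) = 18.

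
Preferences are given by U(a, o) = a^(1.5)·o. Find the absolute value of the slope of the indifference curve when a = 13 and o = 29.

MRS = 87/26

MU_a = 1.5·√a·o and MU_o = a^(1.5).
MRS = MU_a/MU_o = (1.5)·o/a.
At (13, 29): MRS = 87/26.
That is, one extra unit of a is worth 87/26 units of o at the margin.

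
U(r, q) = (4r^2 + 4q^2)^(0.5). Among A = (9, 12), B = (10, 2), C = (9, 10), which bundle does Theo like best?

Bundle A

Evaluate utility at each bundle:
U(A) = 30.000.
U(B) = 20.396.
U(C) = 26.907.
Highest utility is A, so A ≻ C ≻ B.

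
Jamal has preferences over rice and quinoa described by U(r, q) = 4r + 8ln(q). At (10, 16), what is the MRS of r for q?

MRS = 8

MU_r = 4, MU_q = 8/q.
MRS = 4 ÷ (8/q).
At (10, 16): MRS = 8.
The indifference curve has slope −8 at this bundle.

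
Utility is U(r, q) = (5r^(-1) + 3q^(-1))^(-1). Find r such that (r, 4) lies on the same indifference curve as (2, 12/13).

U depends on (r, q) only through S = 5r^(-1) + 3q^(-1), so equal utility means equal S. At (2, 12/13): S = 5.75.
With q = 4: 3·4^(-1) = 0.75, so 5r^(-1) = 5.75 − 0.75 = 5, i.e. r^(-1) = 1.
Hence r = 1/1 = 1.
Check: U(1, 4) = 0.1739.

r = 1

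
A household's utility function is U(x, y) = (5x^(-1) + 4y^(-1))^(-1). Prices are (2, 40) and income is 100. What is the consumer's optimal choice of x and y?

x* = 10, y* = 2

For CES with ρ = -1, MRS = (5/4)·(y/x)^2.
Tangency: set MRS = p_x/p_y = 2/40 = 0.05.
So (y/x)^2 = 1/25; taking the square root, y/x = 0.2, i.e. y = 0.2·x.
Substitute into the budget 2·x + 40·y = 100: 10·x = 100, so x* = 10 and y* = 0.2·10 = 2.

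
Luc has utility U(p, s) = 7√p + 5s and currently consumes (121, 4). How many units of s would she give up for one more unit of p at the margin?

MU_p = 7/(2√p), MU_s = 5.
MRS = 7/(2√p) ÷ 5.
At (121, 4): MRS = 7/110.
So at (121, 4) the consumer would give up 7/110 units of s for one more unit of p.

MRS = 7/110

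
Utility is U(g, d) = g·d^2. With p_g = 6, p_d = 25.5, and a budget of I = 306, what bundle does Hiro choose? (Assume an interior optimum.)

MU_g = d^2 and MU_d = 2·g·d.
MRS = MU_g/MU_d = (1/2)·d/g.
Tangency: set MRS = p_g/p_d = 6/25.5 = 4/17.
So (1/2)·d/g = 4/17, i.e. d = (8/17)·g.
Substitute into the budget 6·g + 25.5·d = 306: 18·g = 306, so g* = 17.
Then d* = (8/17)·17 = 8.

g* = 17, d* = 8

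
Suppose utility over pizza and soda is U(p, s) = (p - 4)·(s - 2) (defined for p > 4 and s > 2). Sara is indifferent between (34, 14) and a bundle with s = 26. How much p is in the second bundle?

U(34, 14) = 360.
Set U(p, 26) = 360 and solve.
With s = 26: (26 − 2) = 24, so (p − 4) = 360/24 = 15.
So p = 4 + 15 = 19.
Check: U(19, 26) = 360.

p = 19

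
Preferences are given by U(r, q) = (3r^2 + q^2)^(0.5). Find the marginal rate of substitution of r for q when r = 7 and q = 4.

MRS = 5.25

For CES with ρ = 2, MRS = (3/1)·(q/r)^(-1).
At (7, 4): MRS = 5.25.
The indifference curve has slope −5.25 at this bundle.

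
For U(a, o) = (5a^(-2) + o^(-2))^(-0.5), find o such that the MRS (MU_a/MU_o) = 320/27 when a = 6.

o = 8

For CES with ρ = -2, MRS = (5/1)·(o/a)^3.
Setting (5/1)·(o/6)^3 = 320/27 gives (o/6)^3 = 64/27, so o/6 = 4/3 and o = 8.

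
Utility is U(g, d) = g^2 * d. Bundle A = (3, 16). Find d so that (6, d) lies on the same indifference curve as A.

d = 4

U(3, 16) = 144.
Set U(6, d) = 144 and solve.
With g = 6: 6^2 = 36, so d = 144/36 = 4.
Check: U(6, 4) = 144.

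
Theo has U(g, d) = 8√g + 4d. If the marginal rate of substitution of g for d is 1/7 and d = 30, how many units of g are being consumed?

MU_g = 8/(2√g), MU_d = 4.
MRS = 8/(2√g) ÷ 4.
MRS depends only on g: 1/√g = 1/7 ⇒ √g = 1/(1/7) = 7 ⇒ g = 49.

g = 49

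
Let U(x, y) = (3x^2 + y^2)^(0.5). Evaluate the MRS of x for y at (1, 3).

MRS = 1

For CES with ρ = 2, MRS = (3/1)·(y/x)^(-1).
At (1, 3): MRS = 1.
So at (1, 3) the consumer would give up 1 units of y for one more unit of x.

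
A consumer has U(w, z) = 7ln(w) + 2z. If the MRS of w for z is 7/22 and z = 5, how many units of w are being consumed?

MU_w = 7/w, MU_z = 2.
MRS = 7/w ÷ 2.
MRS depends only on w: 3.5/w = 7/22 ⇒ w = 3.5/(7/22) = 11.

w = 11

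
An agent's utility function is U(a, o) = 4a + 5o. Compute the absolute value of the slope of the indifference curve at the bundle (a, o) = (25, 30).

MRS = 0.8

MU_a = 4, MU_o = 5, so MRS = 4/5 = 0.8 at every bundle.
At (25, 30): MRS = 0.8.
That is, one extra unit of a is worth 0.8 units of o at the margin.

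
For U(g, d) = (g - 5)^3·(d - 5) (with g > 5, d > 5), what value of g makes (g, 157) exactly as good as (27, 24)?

g = 16

U(27, 24) = 202312.
Set U(g, 157) = 202312 and solve.
With d = 157: (157 − 5) = 152, so (g − 5)^3 = 202312/152 = 1331.
Taking the cube root (with g > 5): g − 5 = 11, so g = 16.
Check: U(16, 157) = 202312.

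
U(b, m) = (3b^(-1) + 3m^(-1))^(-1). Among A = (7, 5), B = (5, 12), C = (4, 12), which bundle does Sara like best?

Bundle B

Evaluate utility at each bundle:
U(A) = 0.972.
U(B) = 1.176.
U(C) = 1.000.
Highest utility is B, so B ≻ C ≻ A.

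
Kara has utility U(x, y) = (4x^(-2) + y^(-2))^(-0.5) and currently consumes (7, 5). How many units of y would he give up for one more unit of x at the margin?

For CES with ρ = -2, MRS = (4/1)·(y/x)^3.
At (7, 5): MRS = 500/343.
So at (7, 5) the consumer would give up 500/343 units of y for one more unit of x.

MRS = 500/343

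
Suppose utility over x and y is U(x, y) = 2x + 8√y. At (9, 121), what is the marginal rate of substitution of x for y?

MRS = 5.5

MU_x = 2, MU_y = 8/(2√y).
MRS = 2 ÷ (8/(2√y)).
At (9, 121): MRS = 5.5.
So at (9, 121) the consumer would give up 5.5 units of y for one more unit of x.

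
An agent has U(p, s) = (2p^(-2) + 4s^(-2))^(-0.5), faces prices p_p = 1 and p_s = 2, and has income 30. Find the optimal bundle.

For CES with ρ = -2, MRS = (2/4)·(s/p)^3.
Tangency: set MRS = p_p/p_s = 1/2 = 0.5.
So (s/p)^3 = 1; taking the cube root, s/p = 1, i.e. s = p.
Substitute into the budget 1·p + 2·s = 30: 3·p = 30, so p* = 10 and s* = 10.

p* = 10, s* = 10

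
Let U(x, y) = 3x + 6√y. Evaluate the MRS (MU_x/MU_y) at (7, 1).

MRS = 1

MU_x = 3, MU_y = 6/(2√y).
MRS = 3 ÷ (6/(2√y)).
At (7, 1): MRS = 1.
The indifference curve has slope −1 at this bundle.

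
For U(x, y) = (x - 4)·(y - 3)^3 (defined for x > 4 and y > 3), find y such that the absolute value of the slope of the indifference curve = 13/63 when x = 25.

MU_x = (y−3)^3, MU_y = 3·(x−4)·(y−3)^2.
MRS = (1/3)·(y−3)/(x−4).
Substitute x = 25: MRS = (y − 3)/63. Setting this equal to 13/63 gives y − 3 = (13/63)·63 = 13, so y = 16.

y = 16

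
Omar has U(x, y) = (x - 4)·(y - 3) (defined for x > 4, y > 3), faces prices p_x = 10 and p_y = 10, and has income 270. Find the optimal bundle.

MU_x = (y−3), MU_y = (x−4).
MRS = (y−3)/(x−4).
Tangency: set MRS = p_x/p_y = 10/10 = 1.
So (y − 3)/(x − 4) = 1, i.e. (y − 3) = (x − 4).
Rewrite the budget in excess-of-subsistence terms: 10·(x − 4) + 10·(y − 3) = 270 − 10·4 − 10·3 = 200.
Substituting, 20·(x − 4) = 200, so x − 4 = 10 and x* = 14.
Then y − 3 = 10, so y* = 13.

x* = 14, y* = 13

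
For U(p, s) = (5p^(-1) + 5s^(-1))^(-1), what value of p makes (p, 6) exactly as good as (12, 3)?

p = 4

U depends on (p, s) only through S = 5p^(-1) + 5s^(-1), so equal utility means equal S. At (12, 3): S = 25/12.
With s = 6: 5·6^(-1) = 5/6, so 5p^(-1) = 25/12 − 5/6 = 1.25, i.e. p^(-1) = 0.25.
Hence p = 1/0.25 = 4.
Check: U(4, 6) = 0.48.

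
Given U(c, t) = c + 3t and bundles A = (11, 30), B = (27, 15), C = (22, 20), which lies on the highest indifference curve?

Bundle A

Evaluate utility at each bundle:
U(A) = 101.
U(B) = 72.
U(C) = 82.
Highest utility is A, so A ≻ C ≻ B.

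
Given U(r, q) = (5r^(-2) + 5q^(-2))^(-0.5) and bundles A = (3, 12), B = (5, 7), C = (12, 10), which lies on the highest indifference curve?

Bundle C

Evaluate utility at each bundle:
U(A) = 1.302.
U(B) = 1.820.
U(C) = 3.436.
Highest utility is C, so C ≻ B ≻ A.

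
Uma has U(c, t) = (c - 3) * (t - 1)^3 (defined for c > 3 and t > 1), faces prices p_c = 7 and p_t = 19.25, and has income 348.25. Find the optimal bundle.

c* = 14, t* = 13

MU_c = (t−1)^3, MU_t = 3·(c−3)·(t−1)^2.
MRS = (1/3)·(t−1)/(c−3).
Tangency: set MRS = p_c/p_t = 7/19.25 = 4/11.
So (1/3)·(t − 1)/(c − 3) = 4/11, i.e. (t − 1) = (12/11)·(c − 3).
Rewrite the budget in excess-of-subsistence terms: 7·(c − 3) + 19.25·(t − 1) = 348.25 − 7·3 − 19.25·1 = 308.
Substituting, 28·(c − 3) = 308, so c − 3 = 11 and c* = 14.
Then t − 1 = (12/11)·11 = 12, so t* = 13.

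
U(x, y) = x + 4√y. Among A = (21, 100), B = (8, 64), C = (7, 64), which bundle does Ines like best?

Bundle A

Evaluate utility at each bundle:
U(A) = 61.000.
U(B) = 40.000.
U(C) = 39.000.
Highest utility is A, so A ≻ B ≻ C.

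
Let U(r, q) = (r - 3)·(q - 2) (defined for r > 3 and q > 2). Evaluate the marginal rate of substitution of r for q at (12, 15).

MRS = 13/9

MU_r = (q−2), MU_q = (r−3).
MRS = (q−2)/(r−3).
At (12, 15): MRS = 13/9.
That is, one extra unit of r is worth 13/9 units of q at the margin.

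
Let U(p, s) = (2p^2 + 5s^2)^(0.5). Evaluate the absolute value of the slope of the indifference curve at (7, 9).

For CES with ρ = 2, MRS = (2/5)·(s/p)^(-1).
At (7, 9): MRS = 14/45.
The indifference curve has slope −14/45 at this bundle.

MRS = 14/45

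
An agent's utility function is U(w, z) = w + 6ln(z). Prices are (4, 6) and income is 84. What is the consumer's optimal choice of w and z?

MU_w = 1, MU_z = 6/z.
MRS = 1 ÷ (6/z).
Tangency: set MRS = p_w/p_z = 4/6 = 2/3.
MRS depends only on z: (1/6)·z = 2/3 ⇒ z* = (2/3)/(1/6) = 4.
From the budget, 4·w = 84 − 6·4 = 60, so w* = 15.

w* = 15, z* = 4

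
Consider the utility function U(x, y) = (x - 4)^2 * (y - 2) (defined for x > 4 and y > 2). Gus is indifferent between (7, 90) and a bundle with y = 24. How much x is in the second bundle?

x = 10

U(7, 90) = 792.
Set U(x, 24) = 792 and solve.
With y = 24: (24 − 2) = 22, so (x − 4)^2 = 792/22 = 36.
Taking the square root (with x > 4): x − 4 = 6, so x = 10.
Check: U(10, 24) = 792.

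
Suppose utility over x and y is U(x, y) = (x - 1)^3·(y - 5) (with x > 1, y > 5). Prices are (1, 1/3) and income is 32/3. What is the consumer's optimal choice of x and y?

MU_x = 3·(x−1)^2·(y−5), MU_y = (x−1)^3.
MRS = (3/1)·(y−5)/(x−1).
Tangency: set MRS = p_x/p_y = 1/(1/3) = 3.
So (3/1)·(y − 5)/(x − 1) = 3, i.e. (y − 5) = (x − 1).
Rewrite the budget in excess-of-subsistence terms: 1·(x − 1) + (1/3)·(y − 5) = 32/3 − 1·1 − (1/3)·5 = 8.
Substituting, (4/3)·(x − 1) = 8, so x − 1 = 6 and x* = 7.
Then y − 5 = 6, so y* = 11.

x* = 7, y* = 11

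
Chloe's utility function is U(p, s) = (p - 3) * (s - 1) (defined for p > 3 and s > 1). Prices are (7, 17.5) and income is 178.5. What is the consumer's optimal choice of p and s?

p* = 13, s* = 5

MU_p = (s−1), MU_s = (p−3).
MRS = (s−1)/(p−3).
Tangency: set MRS = p_p/p_s = 7/17.5 = 0.4.
So (s − 1)/(p − 3) = 0.4, i.e. (s − 1) = 0.4·(p − 3).
Rewrite the budget in excess-of-subsistence terms: 7·(p − 3) + 17.5·(s − 1) = 178.5 − 7·3 − 17.5·1 = 140.
Substituting, 14·(p − 3) = 140, so p − 3 = 10 and p* = 13.
Then s − 1 = 0.4·10 = 4, so s* = 5.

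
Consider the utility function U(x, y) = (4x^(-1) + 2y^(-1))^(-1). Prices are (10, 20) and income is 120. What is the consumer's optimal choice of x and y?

For CES with ρ = -1, MRS = (4/2)·(y/x)^2.
Tangency: set MRS = p_x/p_y = 10/20 = 0.5.
So (y/x)^2 = 0.25; taking the square root, y/x = 0.5, i.e. y = 0.5·x.
Substitute into the budget 10·x + 20·y = 120: 20·x = 120, so x* = 6 and y* = 0.5·6 = 3.

x* = 6, y* = 3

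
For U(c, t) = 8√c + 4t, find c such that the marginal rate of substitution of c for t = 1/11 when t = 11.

MU_c = 8/(2√c), MU_t = 4.
MRS = 8/(2√c) ÷ 4.
MRS depends only on c: 1/√c = 1/11 ⇒ √c = 1/(1/11) = 11 ⇒ c = 121.

c = 121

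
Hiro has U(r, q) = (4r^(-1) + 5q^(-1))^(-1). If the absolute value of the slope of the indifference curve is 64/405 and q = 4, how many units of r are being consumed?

For CES with ρ = -1, MRS = (4/5)·(q/r)^2.
Setting (4/5)·(4/r)^2 = 64/405 gives (4/r)^2 = 16/81, so 4/r = 4/9 and r = 9.

r = 9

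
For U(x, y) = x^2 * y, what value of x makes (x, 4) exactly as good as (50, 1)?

U(50, 1) = 2500.
Set U(x, 4) = 2500 and solve.
With y = 4: x^2 = 2500/4 = 625; taking the square root, x = 25.
Check: U(25, 4) = 2500.

x = 25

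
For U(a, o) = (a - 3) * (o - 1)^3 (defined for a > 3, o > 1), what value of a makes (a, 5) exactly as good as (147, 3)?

a = 21

U(147, 3) = 1152.
Set U(a, 5) = 1152 and solve.
With o = 5: (5 − 1)^3 = 64, so (a − 3) = 1152/64 = 18.
So a = 3 + 18 = 21.
Check: U(21, 5) = 1152.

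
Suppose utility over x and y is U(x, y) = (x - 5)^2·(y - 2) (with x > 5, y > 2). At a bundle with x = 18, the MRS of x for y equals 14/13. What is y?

MU_x = 2·(x−5)·(y−2), MU_y = (x−5)^2.
MRS = (2/1)·(y−2)/(x−5).
Substitute x = 18: MRS = (y − 2)/6.5. Setting this equal to 14/13 gives y − 2 = (14/13)·6.5 = 7, so y = 9.

y = 9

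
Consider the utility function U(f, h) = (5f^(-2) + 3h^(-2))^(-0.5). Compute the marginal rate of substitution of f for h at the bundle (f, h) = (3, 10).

For CES with ρ = -2, MRS = (5/3)·(h/f)^3.
At (3, 10): MRS = 5000/81.
So at (3, 10) the consumer would give up 5000/81 units of h for one more unit of f.

MRS = 5000/81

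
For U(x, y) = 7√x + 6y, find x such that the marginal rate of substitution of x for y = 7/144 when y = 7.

x = 144

MU_x = 7/(2√x), MU_y = 6.
MRS = 7/(2√x) ÷ 6.
MRS depends only on x: (7/12)/√x = 7/144 ⇒ √x = (7/12)/(7/144) = 12 ⇒ x = 144.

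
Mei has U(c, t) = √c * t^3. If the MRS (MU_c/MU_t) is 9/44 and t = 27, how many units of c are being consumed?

c = 22

MU_c = 0.5·c^(-0.5)·t^3 and MU_t = 3·√c·t^2.
MRS = MU_c/MU_t = (1/6)·t/c.
Substitute t = 27: MRS = 4.5/c. Setting 4.5/c = 9/44 gives c = 4.5/(9/44) = 22.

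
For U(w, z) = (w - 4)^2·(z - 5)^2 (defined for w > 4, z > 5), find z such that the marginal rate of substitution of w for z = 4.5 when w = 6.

z = 14

MU_w = 2·(w−4)·(z−5)^2, MU_z = 2·(w−4)^2·(z−5).
MRS = (z−5)/(w−4).
Substitute w = 6: MRS = (z − 5)/2. Setting this equal to 4.5 gives z − 5 = 4.5·2 = 9, so z = 14.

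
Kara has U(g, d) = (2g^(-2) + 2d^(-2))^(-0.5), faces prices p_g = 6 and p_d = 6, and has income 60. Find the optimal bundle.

For CES with ρ = -2, MRS = (d/g)^3.
Tangency: set MRS = p_g/p_d = 6/6 = 1.
So (d/g)^3 = 1; taking the cube root, d/g = 1, i.e. d = g.
Substitute into the budget 6·g + 6·d = 60: 12·g = 60, so g* = 5 and d* = 5.

g* = 5, d* = 5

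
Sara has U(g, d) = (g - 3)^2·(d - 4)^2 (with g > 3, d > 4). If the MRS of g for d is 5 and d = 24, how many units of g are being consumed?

MU_g = 2·(g−3)·(d−4)^2, MU_d = 2·(g−3)^2·(d−4).
MRS = (d−4)/(g−3).
Substitute d = 24: MRS = 20/(g − 3). Setting this equal to 5 gives g − 3 = 20/5 = 4, so g = 7.

g = 7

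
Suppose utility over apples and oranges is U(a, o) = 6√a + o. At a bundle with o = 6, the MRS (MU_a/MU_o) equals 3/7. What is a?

MU_a = 6/(2√a), MU_o = 1.
MRS = 6/(2√a) ÷ 1.
MRS depends only on a: 3/√a = 3/7 ⇒ √a = 3/(3/7) = 7 ⇒ a = 49.

a = 49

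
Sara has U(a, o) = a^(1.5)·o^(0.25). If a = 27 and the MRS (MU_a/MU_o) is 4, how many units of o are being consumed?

MU_a = 1.5·√a·o^(0.25) and MU_o = 0.25·a^(1.5)·o^(-0.75).
MRS = MU_a/MU_o = (6)·o/a.
Substitute a = 27: MRS = o/4.5. Setting o/4.5 = 4 gives o = 4·4.5 = 18.

o = 18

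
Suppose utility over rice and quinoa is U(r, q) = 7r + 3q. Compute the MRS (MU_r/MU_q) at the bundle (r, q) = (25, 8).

MRS = 7/3

MU_r = 7, MU_q = 3, so MRS = 7/3 at every bundle.
At (25, 8): MRS = 7/3.
So at (25, 8) the consumer would give up 7/3 units of q for one more unit of r.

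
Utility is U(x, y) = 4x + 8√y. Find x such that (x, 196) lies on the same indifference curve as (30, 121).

x = 24

U(30, 121) = 208.
Set U(x, 196) = 208 and solve.
With y = 196: √196 = 14, so 4x = 208 − 8·14 = 96 and x = 24.
Check: U(24, 196) = 208.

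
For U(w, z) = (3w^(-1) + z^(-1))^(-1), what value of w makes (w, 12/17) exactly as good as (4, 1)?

U depends on (w, z) only through S = 3w^(-1) + z^(-1), so equal utility means equal S. At (4, 1): S = 1.75.
With z = 12/17: (12/17)^(-1) = 17/12, so 3w^(-1) = 1.75 − 17/12 = 1/3, i.e. w^(-1) = 1/9.
Hence w = 1/(1/9) = 9.
Check: U(9, 12/17) = 0.5714.

w = 9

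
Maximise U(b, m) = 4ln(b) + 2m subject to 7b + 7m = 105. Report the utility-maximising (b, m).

MU_b = 4/b, MU_m = 2.
MRS = 4/b ÷ 2.
Tangency: set MRS = p_b/p_m = 7/7 = 1.
MRS depends only on b: 2/b = 1 ⇒ b* = 2/1 = 2.
From the budget, 7·m = 105 − 7·2 = 91, so m* = 13.

b* = 2, m* = 13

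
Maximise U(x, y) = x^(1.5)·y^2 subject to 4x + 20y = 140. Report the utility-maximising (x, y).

MU_x = 1.5·√x·y^2 and MU_y = 2·x^(1.5)·y.
MRS = MU_x/MU_y = (0.75)·y/x.
Tangency: set MRS = p_x/p_y = 4/20 = 0.2.
So (0.75)·y/x = 0.2, i.e. y = (4/15)·x.
Substitute into the budget 4·x + 20·y = 140: (28/3)·x = 140, so x* = 15.
Then y* = (4/15)·15 = 4.

x* = 15, y* = 4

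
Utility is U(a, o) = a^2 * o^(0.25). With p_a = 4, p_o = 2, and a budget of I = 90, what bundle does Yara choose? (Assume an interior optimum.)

a* = 20, o* = 5

MU_a = 2·a·o^(0.25) and MU_o = 0.25·a^2·o^(-0.75).
MRS = MU_a/MU_o = (8)·o/a.
Tangency: set MRS = p_a/p_o = 4/2 = 2.
So (8)·o/a = 2, i.e. o = 0.25·a.
Substitute into the budget 4·a + 2·o = 90: 4.5·a = 90, so a* = 20.
Then o* = 0.25·20 = 5.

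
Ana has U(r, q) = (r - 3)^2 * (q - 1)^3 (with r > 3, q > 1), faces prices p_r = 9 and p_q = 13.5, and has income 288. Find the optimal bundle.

MU_r = 2·(r−3)·(q−1)^3, MU_q = 3·(r−3)^2·(q−1)^2.
MRS = (2/3)·(q−1)/(r−3).
Tangency: set MRS = p_r/p_q = 9/13.5 = 2/3.
So (2/3)·(q − 1)/(r − 3) = 2/3, i.e. (q − 1) = (r − 3).
Rewrite the budget in excess-of-subsistence terms: 9·(r − 3) + 13.5·(q − 1) = 288 − 9·3 − 13.5·1 = 247.5.
Substituting, 22.5·(r − 3) = 247.5, so r − 3 = 11 and r* = 14.
Then q − 1 = 11, so q* = 12.

r* = 14, q* = 12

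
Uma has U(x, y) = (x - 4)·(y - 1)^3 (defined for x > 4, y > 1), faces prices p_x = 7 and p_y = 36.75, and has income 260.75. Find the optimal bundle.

x* = 11, y* = 5

MU_x = (y−1)^3, MU_y = 3·(x−4)·(y−1)^2.
MRS = (1/3)·(y−1)/(x−4).
Tangency: set MRS = p_x/p_y = 7/36.75 = 4/21.
So (1/3)·(y − 1)/(x − 4) = 4/21, i.e. (y − 1) = (4/7)·(x − 4).
Rewrite the budget in excess-of-subsistence terms: 7·(x − 4) + 36.75·(y − 1) = 260.75 − 7·4 − 36.75·1 = 196.
Substituting, 28·(x − 4) = 196, so x − 4 = 7 and x* = 11.
Then y − 1 = (4/7)·7 = 4, so y* = 5.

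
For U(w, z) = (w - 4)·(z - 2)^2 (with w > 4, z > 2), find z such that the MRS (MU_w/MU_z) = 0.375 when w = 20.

z = 14

MU_w = (z−2)^2, MU_z = 2·(w−4)·(z−2).
MRS = (1/2)·(z−2)/(w−4).
Substitute w = 20: MRS = (z − 2)/32. Setting this equal to 0.375 gives z − 2 = 0.375·32 = 12, so z = 14.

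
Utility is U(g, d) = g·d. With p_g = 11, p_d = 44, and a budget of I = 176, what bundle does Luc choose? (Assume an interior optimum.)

g* = 8, d* = 2

MU_g = d and MU_d = g.
MRS = MU_g/MU_d = d/g.
Tangency: set MRS = p_g/p_d = 11/44 = 0.25.
So d/g = 0.25, i.e. d = 0.25·g.
Substitute into the budget 11·g + 44·d = 176: 22·g = 176, so g* = 8.
Then d* = 0.25·8 = 2.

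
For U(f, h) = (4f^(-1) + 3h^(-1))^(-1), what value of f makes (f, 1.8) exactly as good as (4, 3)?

f = 12

U depends on (f, h) only through S = 4f^(-1) + 3h^(-1), so equal utility means equal S. At (4, 3): S = 2.
With h = 1.8: 3·1.8^(-1) = 5/3, so 4f^(-1) = 2 − 5/3 = 1/3, i.e. f^(-1) = 1/12.
Hence f = 1/(1/12) = 12.
Check: U(12, 1.8) = 0.5.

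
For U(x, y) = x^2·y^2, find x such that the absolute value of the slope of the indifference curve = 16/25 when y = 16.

x = 25

MU_x = 2·x·y^2 and MU_y = 2·x^2·y.
MRS = MU_x/MU_y = y/x.
Substitute y = 16: MRS = 16/x. Setting 16/x = 16/25 gives x = 16/(16/25) = 25.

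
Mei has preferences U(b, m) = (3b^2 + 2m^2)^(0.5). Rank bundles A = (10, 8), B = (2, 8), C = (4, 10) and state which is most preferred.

Evaluate utility at each bundle:
U(A) = 20.688.
U(B) = 11.832.
U(C) = 15.748.
Highest utility is A, so A ≻ C ≻ B.

Bundle A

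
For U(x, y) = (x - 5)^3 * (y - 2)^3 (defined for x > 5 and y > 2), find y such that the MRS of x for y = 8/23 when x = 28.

y = 10

MU_x = 3·(x−5)^2·(y−2)^3, MU_y = 3·(x−5)^3·(y−2)^2.
MRS = (y−2)/(x−5).
Substitute x = 28: MRS = (y − 2)/23. Setting this equal to 8/23 gives y − 2 = (8/23)·23 = 8, so y = 10.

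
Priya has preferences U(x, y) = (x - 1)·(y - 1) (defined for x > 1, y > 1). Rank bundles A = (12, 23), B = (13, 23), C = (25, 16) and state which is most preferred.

Evaluate utility at each bundle:
U(A) = 242.
U(B) = 264.
U(C) = 360.
Highest utility is C, so C ≻ B ≻ A.

Bundle C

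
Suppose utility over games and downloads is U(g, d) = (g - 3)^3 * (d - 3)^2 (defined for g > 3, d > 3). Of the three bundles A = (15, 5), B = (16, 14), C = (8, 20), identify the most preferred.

Bundle B

Evaluate utility at each bundle:
U(A) = 6912.
U(B) = 265837.
U(C) = 36125.
Highest utility is B, so B ≻ C ≻ A.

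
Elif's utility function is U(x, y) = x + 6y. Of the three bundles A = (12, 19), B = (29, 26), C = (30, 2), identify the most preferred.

Bundle B

Evaluate utility at each bundle:
U(A) = 126.
U(B) = 185.
U(C) = 42.
Highest utility is B, so B ≻ A ≻ C.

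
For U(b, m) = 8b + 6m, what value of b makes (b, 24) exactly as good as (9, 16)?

U(9, 16) = 168.
Set U(b, 24) = 168 and solve.
8b + 6·24 = 168 ⇒ 8b = 24 ⇒ b = 3.
Check: U(3, 24) = 168.

b = 3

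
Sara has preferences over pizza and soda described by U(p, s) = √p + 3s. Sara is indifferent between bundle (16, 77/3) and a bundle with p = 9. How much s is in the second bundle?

s = 26

U(16, 77/3) = 81.
Set U(9, s) = 81 and solve.
With p = 9: √9 = 3, so 3s = 81 − 3 = 78 and s = 26.
Check: U(9, 26) = 81.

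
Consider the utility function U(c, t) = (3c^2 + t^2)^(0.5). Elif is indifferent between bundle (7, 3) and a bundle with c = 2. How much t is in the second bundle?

U depends on (c, t) only through S = 3c^2 + t^2, so equal utility means equal S. At (7, 3): S = 156.
With c = 2: 3·2^2 = 12, so t^2 = 156 − 12 = 144.
Hence t = √144 = 12.
Check: U(2, 12) = 12.49.

t = 12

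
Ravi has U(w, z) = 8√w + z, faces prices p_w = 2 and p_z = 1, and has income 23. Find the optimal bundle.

MU_w = 8/(2√w), MU_z = 1.
MRS = 8/(2√w) ÷ 1.
Tangency: set MRS = p_w/p_z = 2/1 = 2.
MRS depends only on w: 4/√w = 2 ⇒ √w = 4/2 = 2 ⇒ w* = 4.
From the budget, 1·z = 23 − 2·4 = 15, so z* = 15.

w* = 4, z* = 15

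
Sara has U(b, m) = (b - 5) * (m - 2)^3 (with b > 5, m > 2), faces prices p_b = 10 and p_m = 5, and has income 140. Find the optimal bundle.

MU_b = (m−2)^3, MU_m = 3·(b−5)·(m−2)^2.
MRS = (1/3)·(m−2)/(b−5).
Tangency: set MRS = p_b/p_m = 10/5 = 2.
So (1/3)·(m − 2)/(b − 5) = 2, i.e. (m − 2) = 6·(b − 5).
Rewrite the budget in excess-of-subsistence terms: 10·(b − 5) + 5·(m − 2) = 140 − 10·5 − 5·2 = 80.
Substituting, 40·(b − 5) = 80, so b − 5 = 2 and b* = 7.
Then m − 2 = 6·2 = 12, so m* = 14.

b* = 7, m* = 14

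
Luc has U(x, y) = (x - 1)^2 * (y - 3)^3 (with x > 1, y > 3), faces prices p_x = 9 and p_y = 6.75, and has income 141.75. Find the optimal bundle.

MU_x = 2·(x−1)·(y−3)^3, MU_y = 3·(x−1)^2·(y−3)^2.
MRS = (2/3)·(y−3)/(x−1).
Tangency: set MRS = p_x/p_y = 9/6.75 = 4/3.
So (2/3)·(y − 3)/(x − 1) = 4/3, i.e. (y − 3) = 2·(x − 1).
Rewrite the budget in excess-of-subsistence terms: 9·(x − 1) + 6.75·(y − 3) = 141.75 − 9·1 − 6.75·3 = 112.5.
Substituting, 22.5·(x − 1) = 112.5, so x − 1 = 5 and x* = 6.
Then y − 3 = 2·5 = 10, so y* = 13.

x* = 6, y* = 13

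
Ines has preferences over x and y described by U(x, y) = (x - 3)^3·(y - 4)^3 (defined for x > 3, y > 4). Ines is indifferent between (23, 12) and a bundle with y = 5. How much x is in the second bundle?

U(23, 12) = 4096000.
Set U(x, 5) = 4096000 and solve.
With y = 5: (5 − 4)^3 = 1, so (x − 3)^3 = 4096000/1 = 4096000.
Taking the cube root (with x > 3): x − 3 = 160, so x = 163.
Check: U(163, 5) = 4096000.

x = 163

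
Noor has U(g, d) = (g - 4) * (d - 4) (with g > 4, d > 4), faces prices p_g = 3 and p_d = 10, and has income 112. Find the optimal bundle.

MU_g = (d−4), MU_d = (g−4).
MRS = (d−4)/(g−4).
Tangency: set MRS = p_g/p_d = 3/10 = 0.3.
So (d − 4)/(g − 4) = 0.3, i.e. (d − 4) = 0.3·(g − 4).
Rewrite the budget in excess-of-subsistence terms: 3·(g − 4) + 10·(d − 4) = 112 − 3·4 − 10·4 = 60.
Substituting, 6·(g − 4) = 60, so g − 4 = 10 and g* = 14.
Then d − 4 = 0.3·10 = 3, so d* = 7.

g* = 14, d* = 7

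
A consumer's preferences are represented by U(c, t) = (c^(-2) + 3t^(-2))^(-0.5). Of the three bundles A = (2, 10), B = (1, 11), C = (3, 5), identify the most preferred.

Evaluate utility at each bundle:
U(A) = 1.890.
U(B) = 0.988.
U(C) = 2.080.
Highest utility is C, so C ≻ A ≻ B.

Bundle C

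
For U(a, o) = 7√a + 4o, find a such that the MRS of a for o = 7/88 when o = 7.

a = 121

MU_a = 7/(2√a), MU_o = 4.
MRS = 7/(2√a) ÷ 4.
MRS depends only on a: 0.875/√a = 7/88 ⇒ √a = 0.875/(7/88) = 11 ⇒ a = 121.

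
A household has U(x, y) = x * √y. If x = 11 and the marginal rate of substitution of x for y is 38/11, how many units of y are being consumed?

y = 19

MU_x = √y and MU_y = 0.5·x·y^(-0.5).
MRS = MU_x/MU_y = (2)·y/x.
Substitute x = 11: MRS = y/5.5. Setting y/5.5 = 38/11 gives y = (38/11)·5.5 = 19.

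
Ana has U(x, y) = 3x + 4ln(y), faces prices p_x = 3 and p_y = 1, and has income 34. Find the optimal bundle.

MU_x = 3, MU_y = 4/y.
MRS = 3 ÷ (4/y).
Tangency: set MRS = p_x/p_y = 3/1 = 3.
MRS depends only on y: 0.75·y = 3 ⇒ y* = 3/0.75 = 4.
From the budget, 3·x = 34 − 1·4 = 30, so x* = 10.

x* = 10, y* = 4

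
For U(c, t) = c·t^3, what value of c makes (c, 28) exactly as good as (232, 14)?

U(232, 14) = 636608.
Set U(c, 28) = 636608 and solve.
With t = 28: 28^3 = 21952, so c = 636608/21952 = 29.
Check: U(29, 28) = 636608.

c = 29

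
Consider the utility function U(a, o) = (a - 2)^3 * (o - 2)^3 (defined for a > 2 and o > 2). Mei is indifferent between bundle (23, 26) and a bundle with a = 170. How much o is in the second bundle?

U(23, 26) = 128024064.
Set U(170, o) = 128024064 and solve.
With a = 170: (170 − 2)^3 = 4741632, so (o − 2)^3 = 128024064/4741632 = 27.
Taking the cube root (with o > 2): o − 2 = 3, so o = 5.
Check: U(170, 5) = 128024064.

o = 5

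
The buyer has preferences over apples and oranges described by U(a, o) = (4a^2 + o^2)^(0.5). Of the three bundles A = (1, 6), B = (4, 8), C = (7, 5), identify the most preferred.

Evaluate utility at each bundle:
U(A) = 6.325.
U(B) = 11.314.
U(C) = 14.866.
Highest utility is C, so C ≻ B ≻ A.

Bundle C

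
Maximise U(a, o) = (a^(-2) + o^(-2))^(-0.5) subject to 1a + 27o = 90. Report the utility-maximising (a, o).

a* = 9, o* = 3

For CES with ρ = -2, MRS = (o/a)^3.
Tangency: set MRS = p_a/p_o = 1/27.
So (o/a)^3 = 1/27; taking the cube root, o/a = 1/3, i.e. o = (1/3)·a.
Substitute into the budget 1·a + 27·o = 90: 10·a = 90, so a* = 9 and o* = (1/3)·9 = 3.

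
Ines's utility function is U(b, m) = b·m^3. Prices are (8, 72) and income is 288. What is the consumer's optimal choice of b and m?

MU_b = m^3 and MU_m = 3·b·m^2.
MRS = MU_b/MU_m = (1/3)·m/b.
Tangency: set MRS = p_b/p_m = 8/72 = 1/9.
So (1/3)·m/b = 1/9, i.e. m = (1/3)·b.
Substitute into the budget 8·b + 72·m = 288: 32·b = 288, so b* = 9.
Then m* = (1/3)·9 = 3.

b* = 9, m* = 3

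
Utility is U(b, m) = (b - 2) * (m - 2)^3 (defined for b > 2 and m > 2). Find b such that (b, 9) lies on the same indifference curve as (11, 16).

U(11, 16) = 24696.
Set U(b, 9) = 24696 and solve.
With m = 9: (9 − 2)^3 = 343, so (b − 2) = 24696/343 = 72.
So b = 2 + 72 = 74.
Check: U(74, 9) = 24696.

b = 74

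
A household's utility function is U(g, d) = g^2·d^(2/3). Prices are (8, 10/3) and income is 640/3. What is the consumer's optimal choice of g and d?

g* = 20, d* = 16

MU_g = 2·g·d^(2/3) and MU_d = 2/3·g^2·d^(-1/3).
MRS = MU_g/MU_d = (3)·d/g.
Tangency: set MRS = p_g/p_d = 8/(10/3) = 2.4.
So (3)·d/g = 2.4, i.e. d = 0.8·g.
Substitute into the budget 8·g + (10/3)·d = 640/3: (32/3)·g = 640/3, so g* = 20.
Then d* = 0.8·20 = 16.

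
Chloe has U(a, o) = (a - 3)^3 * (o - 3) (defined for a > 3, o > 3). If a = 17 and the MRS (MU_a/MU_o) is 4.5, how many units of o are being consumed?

o = 24

MU_a = 3·(a−3)^2·(o−3), MU_o = (a−3)^3.
MRS = (3/1)·(o−3)/(a−3).
Substitute a = 17: MRS = (o − 3)/(14/3). Setting this equal to 4.5 gives o − 3 = 4.5·(14/3) = 21, so o = 24.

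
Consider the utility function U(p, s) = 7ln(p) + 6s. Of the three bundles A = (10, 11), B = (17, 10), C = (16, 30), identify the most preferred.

Bundle C

Evaluate utility at each bundle:
U(A) = 82.118.
U(B) = 79.832.
U(C) = 199.408.
Highest utility is C, so C ≻ A ≻ B.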